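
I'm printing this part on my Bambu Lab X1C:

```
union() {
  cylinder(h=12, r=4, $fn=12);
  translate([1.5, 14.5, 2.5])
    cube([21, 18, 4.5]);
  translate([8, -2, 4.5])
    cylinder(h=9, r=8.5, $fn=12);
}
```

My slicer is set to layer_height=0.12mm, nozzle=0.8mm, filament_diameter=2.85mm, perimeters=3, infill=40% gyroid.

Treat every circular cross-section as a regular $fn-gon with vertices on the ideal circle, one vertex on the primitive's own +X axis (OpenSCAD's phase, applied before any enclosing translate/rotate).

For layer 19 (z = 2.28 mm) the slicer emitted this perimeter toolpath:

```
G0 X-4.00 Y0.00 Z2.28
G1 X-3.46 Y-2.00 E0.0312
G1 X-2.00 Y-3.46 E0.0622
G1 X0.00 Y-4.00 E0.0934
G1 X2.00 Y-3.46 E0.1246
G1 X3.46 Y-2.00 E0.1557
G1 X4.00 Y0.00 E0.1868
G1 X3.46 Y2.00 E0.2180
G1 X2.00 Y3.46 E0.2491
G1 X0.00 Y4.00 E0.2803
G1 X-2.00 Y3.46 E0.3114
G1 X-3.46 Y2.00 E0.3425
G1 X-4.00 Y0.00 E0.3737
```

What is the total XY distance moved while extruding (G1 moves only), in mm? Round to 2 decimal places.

24.83 mm

Sum the Euclidean lengths of each G1 segment: total = 24.83 mm.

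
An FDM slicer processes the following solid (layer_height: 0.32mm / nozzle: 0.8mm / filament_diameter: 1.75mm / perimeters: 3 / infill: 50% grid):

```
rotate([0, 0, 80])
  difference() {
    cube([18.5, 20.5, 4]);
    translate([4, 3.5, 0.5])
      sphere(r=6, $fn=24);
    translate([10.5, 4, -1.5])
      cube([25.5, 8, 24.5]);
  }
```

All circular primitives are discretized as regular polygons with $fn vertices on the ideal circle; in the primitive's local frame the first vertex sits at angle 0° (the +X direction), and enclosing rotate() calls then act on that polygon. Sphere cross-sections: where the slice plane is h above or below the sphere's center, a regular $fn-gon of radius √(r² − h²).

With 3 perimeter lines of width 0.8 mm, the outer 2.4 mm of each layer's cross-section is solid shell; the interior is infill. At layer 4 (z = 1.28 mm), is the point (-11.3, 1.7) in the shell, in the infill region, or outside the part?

At z = 1.28 mm: the cube is present — its section is the full 18.5×20.5 rectangle; the r=6 sphere at (4, 3.5) slices to a regular 24-gon of circumradius 5.949 (√(r²−h²) with h=0.78 from center); the cube at (10.5, 4) is present — its section is the full 25.5×8 rectangle; After the difference (first − rest): starting from the 18.5×20.5 cube, the r=6 sphere at (4, 3.5) partially overlaps it — only the 82.61 mm² overlap (of its 109.92 mm²) is removed, clipping the outline; the 25.5×8 cube at (10.5, 4) partially overlaps it — only the 64.00 mm² overlap (of its 204.00 mm²) is removed, clipping the outline — 1 connected region; (rotated 80° about Z; rotation is an isometry so areas/perimeters/island counts are preserved). Overall, the cross-section is a single solid region. Undo the 80° rotation: the query point maps to (-0.288, 11.424) in the un-rotated model frame. The nearest boundary edge runs (0.00, 7.87)→(0.00, 20.50); distance from the point to it = 0.29 mm. The point is not inside any of the regions above, so it lies outside the cross-section (0.29 mm from the nearest boundary).

outside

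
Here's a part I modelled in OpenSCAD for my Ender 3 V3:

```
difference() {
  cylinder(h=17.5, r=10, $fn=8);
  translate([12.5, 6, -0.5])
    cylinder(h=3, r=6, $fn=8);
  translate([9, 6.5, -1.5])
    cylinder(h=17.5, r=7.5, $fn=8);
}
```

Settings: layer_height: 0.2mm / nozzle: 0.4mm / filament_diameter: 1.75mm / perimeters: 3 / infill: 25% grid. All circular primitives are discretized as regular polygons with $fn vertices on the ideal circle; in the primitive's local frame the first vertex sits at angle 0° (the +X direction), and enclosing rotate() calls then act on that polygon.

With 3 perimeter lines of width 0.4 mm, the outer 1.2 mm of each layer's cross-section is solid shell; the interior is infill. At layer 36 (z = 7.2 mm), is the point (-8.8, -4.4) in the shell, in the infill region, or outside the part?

At z = 7.2 mm: the r=10 cylinder gives a regular 8-gon of circumradius 10 (constant along its height); the cylinder at (12.5, 6) does not reach this height (z outside [-0.5, 2.5]); the r=7.5 cylinder at (9, 6.5) gives a regular 8-gon of circumradius 7.5 (constant along its height); Subtracting the remaining from the first: starting from the r=10 cylinder, the r=7.5 cylinder at (9, 6.5) partially overlaps it — only the 46.44 mm² overlap (of its 159.10 mm²) is removed, clipping the outline — 1 connected region. Overall, the cross-section is a single solid region. The nearest boundary edge runs (-7.07, -7.07)→(-10.00, 0.00); distance from the point to it = 0.58 mm. The point is not inside any of the regions above, so it lies outside the cross-section (0.58 mm from the nearest boundary).

outside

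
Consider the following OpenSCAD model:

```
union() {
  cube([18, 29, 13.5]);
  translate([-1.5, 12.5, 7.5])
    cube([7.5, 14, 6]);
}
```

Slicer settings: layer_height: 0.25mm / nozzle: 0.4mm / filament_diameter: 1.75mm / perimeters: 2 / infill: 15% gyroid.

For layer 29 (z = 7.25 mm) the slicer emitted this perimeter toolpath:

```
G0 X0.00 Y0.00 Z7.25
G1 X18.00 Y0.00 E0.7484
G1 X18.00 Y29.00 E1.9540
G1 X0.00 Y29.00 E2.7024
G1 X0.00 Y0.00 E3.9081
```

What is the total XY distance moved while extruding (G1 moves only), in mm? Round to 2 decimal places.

94.00 mm

Sum the Euclidean lengths of each G1 segment: total = 94.00 mm.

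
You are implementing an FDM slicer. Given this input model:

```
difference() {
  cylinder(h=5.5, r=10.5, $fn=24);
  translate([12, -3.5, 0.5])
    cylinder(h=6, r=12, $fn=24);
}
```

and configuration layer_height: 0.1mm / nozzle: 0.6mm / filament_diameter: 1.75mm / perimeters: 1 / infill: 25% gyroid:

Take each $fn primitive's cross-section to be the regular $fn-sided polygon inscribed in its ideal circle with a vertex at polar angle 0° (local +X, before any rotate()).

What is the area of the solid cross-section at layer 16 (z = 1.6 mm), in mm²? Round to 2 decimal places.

214.18 mm²

At z = 1.6 mm: the r=10.5 cylinder gives a regular 24-gon of circumradius 10.5 (constant along its height) (area = (24/2)·10.500²·sin(360°/24) = 342.42 mm²); the cylinder at (12, -3.5): section is a regular 24-gon, circumradius r=12 (area = (24/2)·12.000²·sin(360°/24) = 447.24 mm²); Taking the first minus the rest: starting from the r=10.5 cylinder (342.42 mm²), the r=12 cylinder at (12, -3.5) partially overlaps it — only the 128.24 mm² overlap (of its 447.24 mm²) is removed, clipping the outline — area = 214.18 mm². Overall, the cross-section is a single solid region. Net area = 214.18 mm².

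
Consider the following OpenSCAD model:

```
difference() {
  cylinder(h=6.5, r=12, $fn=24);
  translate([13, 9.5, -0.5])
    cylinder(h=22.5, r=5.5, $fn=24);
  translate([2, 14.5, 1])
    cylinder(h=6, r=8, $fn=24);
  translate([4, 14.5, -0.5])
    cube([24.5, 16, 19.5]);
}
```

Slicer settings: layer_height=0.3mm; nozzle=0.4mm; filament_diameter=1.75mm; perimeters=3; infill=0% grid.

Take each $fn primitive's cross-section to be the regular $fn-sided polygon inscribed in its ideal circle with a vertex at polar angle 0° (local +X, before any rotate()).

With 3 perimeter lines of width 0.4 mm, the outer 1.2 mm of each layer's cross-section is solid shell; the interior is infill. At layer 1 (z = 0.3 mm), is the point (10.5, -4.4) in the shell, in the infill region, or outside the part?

At z = 0.3 mm: the r=12 cylinder gives a regular 24-gon of circumradius 12 (constant along its height); the cylinder at (13, 9.5): section is a regular 24-gon, circumradius r=5.5; the cylinder at (2, 14.5) does not reach this height (z outside [1, 7]); the cube at (4, 14.5) is present — its section is the full 24.5×16 rectangle; Taking the first minus the rest: starting from the r=12 cylinder, the r=5.5 cylinder at (13, 9.5) partially overlaps it — only the 5.30 mm² overlap (of its 93.95 mm²) is removed, clipping the outline; the 24.5×16 cube at (4, 14.5) misses the remaining region (no effect) — 1 connected region. Overall, the cross-section is a single solid region. The nearest boundary edge runs (11.59, -3.11)→(10.39, -6.00); distance from the point to it = 0.51 mm. The point is inside the cross-section, 0.51 mm from the nearest boundary — within the 1.2 mm shell band (3 × 0.4).

shell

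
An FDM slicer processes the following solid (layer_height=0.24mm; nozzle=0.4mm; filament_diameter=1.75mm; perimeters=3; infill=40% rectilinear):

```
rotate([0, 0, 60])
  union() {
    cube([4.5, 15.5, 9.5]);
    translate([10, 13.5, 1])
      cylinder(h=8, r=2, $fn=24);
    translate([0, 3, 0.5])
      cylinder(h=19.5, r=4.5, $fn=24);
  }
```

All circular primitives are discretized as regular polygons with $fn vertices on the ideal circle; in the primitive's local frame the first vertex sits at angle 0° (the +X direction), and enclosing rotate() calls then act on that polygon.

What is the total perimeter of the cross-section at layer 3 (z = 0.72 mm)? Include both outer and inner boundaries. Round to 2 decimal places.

At z = 0.72 mm: the cube is present — its section is the full 4.5×15.5 rectangle (perimeter 40.00 mm); the cylinder at (10, 13.5) is not intersected at this z (z outside [1, 9]); the r=4.5 cylinder at (0, 3) gives a regular 24-gon of circumradius 4.5 (constant along its height) (perimeter = 2·24·4.500·sin(180°/24) = 28.19 mm); Merging all regions: the regions partially overlap (shared area 28.06 mm²), so the edge portions inside another operand are dropped and the merged outline is re-measured after clipping — boundary = 47.03 mm; (whole slice rotated 60° about Z — lengths, areas and connectivity unchanged). Overall, the cross-section is a single solid region. Total boundary length (outer) = 47.03 mm.

47.03 mm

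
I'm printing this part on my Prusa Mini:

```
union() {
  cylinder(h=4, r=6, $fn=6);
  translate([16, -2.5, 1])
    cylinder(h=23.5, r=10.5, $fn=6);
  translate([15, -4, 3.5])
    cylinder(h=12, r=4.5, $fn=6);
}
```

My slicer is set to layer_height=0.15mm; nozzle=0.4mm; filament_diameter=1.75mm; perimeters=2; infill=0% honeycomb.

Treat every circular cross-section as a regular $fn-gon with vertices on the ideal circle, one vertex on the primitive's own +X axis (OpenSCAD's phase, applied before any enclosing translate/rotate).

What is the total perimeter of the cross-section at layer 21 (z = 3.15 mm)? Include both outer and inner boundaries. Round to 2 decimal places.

99.00 mm

At z = 3.15 mm: the r=6 cylinder gives a regular 6-gon of circumradius 6 (constant along its height) (perimeter = 2·6·6.000·sin(180°/6) = 36.00 mm); the cylinder at (16, -2.5): section is a regular 6-gon, circumradius r=10.5 (perimeter = 2·6·10.500·sin(180°/6) = 63.00 mm); the cylinder at (15, -4) is absent (z outside [3.5, 15.5]); Combining (union): the 2 present regions are separate (no shared area or edge), so areas and boundary lengths simply add and each stays a separate island — boundary = 99.00 mm. Overall, the cross-section has 2 separate islands. Total boundary length (outer) = 99.00 mm.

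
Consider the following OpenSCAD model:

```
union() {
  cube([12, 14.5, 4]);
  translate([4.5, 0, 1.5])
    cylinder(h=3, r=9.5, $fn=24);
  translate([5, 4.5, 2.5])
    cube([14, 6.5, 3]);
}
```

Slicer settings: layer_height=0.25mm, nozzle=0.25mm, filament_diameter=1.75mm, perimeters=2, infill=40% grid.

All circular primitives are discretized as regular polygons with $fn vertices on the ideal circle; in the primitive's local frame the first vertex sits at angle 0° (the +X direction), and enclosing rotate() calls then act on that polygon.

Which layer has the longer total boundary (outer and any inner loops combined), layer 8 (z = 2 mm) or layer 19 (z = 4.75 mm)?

layer 8 (z = 2 mm)

Layer 8 (z = 2): the cube is present — its section is the full 12×14.5 rectangle (perimeter 53.00 mm); the r=9.5 cylinder at (4.5, 0) gives a regular 24-gon of circumradius 9.5 (constant along its height) (perimeter = 2·24·9.500·sin(180°/24) = 59.52 mm); the cube at (5, 4.5) does not reach this height (z outside [2.5, 5.5]); Merging all regions: the regions partially overlap (shared area 103.29 mm²), so the edge portions inside another operand are dropped and the merged outline is re-measured after clipping — boundary = 73.08 mm. So its perimeter = 73.08 mm. Layer 19 (z = 4.75): the cube does not reach this height (z outside [0, 4]); the cylinder at (4.5, 0) does not reach this height (z outside [1.5, 4.5]); the 14×6.5 cube at (5, 4.5) contributes its full rectangle (perimeter 41.00 mm); Taking the union: only the 14×6.5 cube at (5, 4.5) is present, so the union is just that shape — boundary = 41.00 mm. So its perimeter = 41.00 mm. Layer 8 is larger (73.08 vs 41.00 mm).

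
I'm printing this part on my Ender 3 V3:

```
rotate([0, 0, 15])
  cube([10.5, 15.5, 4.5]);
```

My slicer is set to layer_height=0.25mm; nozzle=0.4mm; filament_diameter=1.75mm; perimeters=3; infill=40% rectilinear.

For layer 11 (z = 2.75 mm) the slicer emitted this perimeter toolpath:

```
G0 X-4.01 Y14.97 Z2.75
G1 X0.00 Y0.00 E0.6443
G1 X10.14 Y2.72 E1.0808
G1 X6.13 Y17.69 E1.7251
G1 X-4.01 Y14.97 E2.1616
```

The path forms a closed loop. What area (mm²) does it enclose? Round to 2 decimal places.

162.70 mm²

Apply the shoelace formula to the sequence of (X, Y) vertices; enclosed area = 162.70 mm².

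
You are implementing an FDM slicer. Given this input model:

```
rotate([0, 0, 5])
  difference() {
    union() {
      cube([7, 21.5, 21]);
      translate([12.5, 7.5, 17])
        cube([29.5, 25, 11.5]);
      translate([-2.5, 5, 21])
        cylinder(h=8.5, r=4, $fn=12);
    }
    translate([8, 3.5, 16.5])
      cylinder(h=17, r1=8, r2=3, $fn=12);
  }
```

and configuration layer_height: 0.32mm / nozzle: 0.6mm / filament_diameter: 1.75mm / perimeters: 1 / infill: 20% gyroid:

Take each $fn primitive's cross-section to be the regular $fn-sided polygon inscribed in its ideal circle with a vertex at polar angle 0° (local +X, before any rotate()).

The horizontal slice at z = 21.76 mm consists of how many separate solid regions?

2

At z = 21.76 mm: the cube does not reach this height (z outside [0, 21]); the cube at (12.5, 7.5) (footprint 29.5×25) is included at this height; the r=4 cylinder at (-2.5, 5) contributes a regular 12-gon of circumradius 4; Combining (union): the 2 present regions are separate (no shared area or edge), so areas and boundary lengths simply add and each stays a separate island — 2 connected regions; the cone at (8, 3.5): at t=0.309 of its height the radius interpolates to r₁+(r₂−r₁)t = 6.453, giving a regular 12-gon of that circumradius; After the difference (first − rest): starting from that combined region, the cone at (8, 3.5) partially overlaps it — only the 0.05 mm² overlap (of its 124.92 mm²) is removed, clipping the outline — 2 connected regions; (rotated 5° about Z; rotation is an isometry so areas/perimeters/island counts are preserved). The result has 2 disconnected regions.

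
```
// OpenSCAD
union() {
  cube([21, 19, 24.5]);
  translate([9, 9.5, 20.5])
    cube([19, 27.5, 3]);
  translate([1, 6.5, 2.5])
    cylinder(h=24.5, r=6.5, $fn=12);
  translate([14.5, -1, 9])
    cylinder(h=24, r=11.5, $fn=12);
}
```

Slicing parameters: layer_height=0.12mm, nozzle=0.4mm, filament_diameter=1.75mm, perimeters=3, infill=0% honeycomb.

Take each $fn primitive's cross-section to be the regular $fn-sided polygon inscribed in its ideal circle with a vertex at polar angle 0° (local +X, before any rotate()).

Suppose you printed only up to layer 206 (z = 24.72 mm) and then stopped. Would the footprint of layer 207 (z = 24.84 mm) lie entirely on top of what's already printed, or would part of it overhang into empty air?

Compare the two slices. At z = 24.72: the cube is absent (z outside [0, 24.5]); the cube at (9, 9.5) is absent (z outside [20.5, 23.5]); the r=6.5 cylinder at (1, 6.5) contributes a regular 12-gon of circumradius 6.5 (area = (12/2)·6.500²·sin(360°/12) = 126.75 mm²); the cylinder at (14.5, -1): section is a regular 12-gon, circumradius r=11.5 (area = (12/2)·11.500²·sin(360°/12) = 396.75 mm²); Combining (union): the regions partially overlap — summed areas 523.50 mm² minus the doubly-counted overlap 11.48 mm² gives 512.02 mm² — area = 512.02 mm². At z = 24.84: the cube is absent (z outside [0, 24.5]); the cube at (9, 9.5) is absent (z outside [20.5, 23.5]); the cylinder at (1, 6.5): section is a regular 12-gon, circumradius r=6.5 (area = (12/2)·6.500²·sin(360°/12) = 126.75 mm²); the r=11.5 cylinder at (14.5, -1) contributes a regular 12-gon of circumradius 11.5 (area = (12/2)·11.500²·sin(360°/12) = 396.75 mm²); Taking the union: the regions partially overlap — summed areas 523.50 mm² minus the doubly-counted overlap 11.48 mm² gives 512.02 mm² — area = 512.02 mm². Checking containment: the cross-section at z = 24.84 is a subset of the cross-section at z = 24.72.

entirely on top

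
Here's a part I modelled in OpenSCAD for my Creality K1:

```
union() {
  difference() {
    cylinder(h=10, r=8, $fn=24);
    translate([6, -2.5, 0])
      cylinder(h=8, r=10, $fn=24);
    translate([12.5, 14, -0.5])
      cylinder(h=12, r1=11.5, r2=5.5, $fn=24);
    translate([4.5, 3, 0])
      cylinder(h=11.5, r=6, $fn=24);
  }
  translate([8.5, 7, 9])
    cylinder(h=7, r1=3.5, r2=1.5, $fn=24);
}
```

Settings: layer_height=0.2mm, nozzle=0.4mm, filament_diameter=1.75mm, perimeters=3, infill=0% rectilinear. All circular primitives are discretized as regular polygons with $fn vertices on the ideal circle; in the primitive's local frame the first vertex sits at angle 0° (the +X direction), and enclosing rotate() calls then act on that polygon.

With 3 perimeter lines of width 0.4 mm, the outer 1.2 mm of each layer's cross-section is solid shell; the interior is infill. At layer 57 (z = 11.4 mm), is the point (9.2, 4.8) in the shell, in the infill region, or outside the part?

At z = 11.4 mm: the cylinder is not intersected at this z (z outside [0, 10]); the cylinder at (6, -2.5) does not reach this height (z outside [0, 8]); the cone at (12.5, 14): at t=0.992 of its height the radius interpolates to r₁+(r₂−r₁)t = 5.550, giving a regular 24-gon of that circumradius; the cylinder at (4.5, 3): section is a regular 24-gon, circumradius r=6; Taking the first minus the rest: the first operand is absent here, so nothing remains; the cone at (8.5, 7) contributes a regular 24-gon of circumradius 2.814 (interpolated between r1=3.5 and r2=1.5 at t=0.343); Taking the union: only the cone at (8.5, 7) is present, so the union is just that shape — 1 connected region. Overall, the cross-section is a single solid region. The nearest boundary edge runs (9.23, 4.28)→(9.91, 4.56); distance from the point to it = 0.49 mm. The point is inside the cross-section, 0.49 mm from the nearest boundary — within the 1.2 mm shell band (3 × 0.4).

shell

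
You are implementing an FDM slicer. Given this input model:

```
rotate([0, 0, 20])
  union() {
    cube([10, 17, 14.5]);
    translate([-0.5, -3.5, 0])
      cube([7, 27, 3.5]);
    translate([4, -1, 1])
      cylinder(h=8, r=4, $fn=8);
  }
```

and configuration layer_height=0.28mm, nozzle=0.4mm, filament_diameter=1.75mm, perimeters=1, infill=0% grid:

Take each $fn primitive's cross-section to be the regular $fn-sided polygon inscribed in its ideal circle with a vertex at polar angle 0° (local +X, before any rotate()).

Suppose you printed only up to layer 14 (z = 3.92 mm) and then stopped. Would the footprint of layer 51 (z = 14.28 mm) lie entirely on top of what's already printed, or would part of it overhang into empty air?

Compare the two slices. At z = 3.92: the cube (footprint 10×17) is included at this height (area 170.00 mm²); the cube at (-0.5, -3.5) is absent (z outside [0, 3.5]); the r=4 cylinder at (4, -1) contributes a regular 8-gon of circumradius 4 (area = (8/2)·4.000²·sin(360°/8) = 45.25 mm²); Combining (union): the regions partially overlap — summed areas 215.25 mm² minus the doubly-counted overlap 15.04 mm² gives 200.21 mm² — area = 200.21 mm²; (rotated 20° about Z; rotation is an isometry so areas/perimeters/island counts are preserved). At z = 14.28: the 10×17 cube contributes its full rectangle (area 170.00 mm²); the cube at (-0.5, -3.5) is absent (z outside [0, 3.5]); the cylinder at (4, -1) does not reach this height (z outside [1, 9]); Taking the union: only the 10×17 cube is present, so the union is just that shape — area = 170.00 mm²; (whole slice rotated 20° about Z — lengths, areas and connectivity unchanged). Checking containment: the cross-section at z = 14.28 is a subset of the cross-section at z = 3.92.

entirely on top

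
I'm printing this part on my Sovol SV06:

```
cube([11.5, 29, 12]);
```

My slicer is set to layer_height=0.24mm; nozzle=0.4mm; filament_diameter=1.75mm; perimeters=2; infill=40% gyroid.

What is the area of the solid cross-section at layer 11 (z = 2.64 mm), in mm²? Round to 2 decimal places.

333.50 mm²

At z = 2.64 mm: the 11.5×29 cube contributes its full rectangle (area 333.50 mm²). Overall, the cross-section is a single solid region. Net area = 333.50 mm².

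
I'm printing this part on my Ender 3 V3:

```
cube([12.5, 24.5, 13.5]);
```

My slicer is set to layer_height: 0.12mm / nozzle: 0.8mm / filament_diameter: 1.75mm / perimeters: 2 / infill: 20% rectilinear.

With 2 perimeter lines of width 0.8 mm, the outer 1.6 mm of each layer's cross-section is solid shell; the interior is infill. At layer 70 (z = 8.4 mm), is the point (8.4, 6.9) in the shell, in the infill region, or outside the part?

At z = 8.4 mm: the 12.5×24.5 cube contributes its full rectangle. Overall, the cross-section is a single solid region. The nearest boundary edge runs (12.50, 0.00)→(12.50, 24.50); distance from the point to it = 4.10 mm. The point is inside the cross-section and 4.10 mm from the nearest boundary — more than the 1.6 mm shell width (2 × 0.8), so it's in the infill interior.

infill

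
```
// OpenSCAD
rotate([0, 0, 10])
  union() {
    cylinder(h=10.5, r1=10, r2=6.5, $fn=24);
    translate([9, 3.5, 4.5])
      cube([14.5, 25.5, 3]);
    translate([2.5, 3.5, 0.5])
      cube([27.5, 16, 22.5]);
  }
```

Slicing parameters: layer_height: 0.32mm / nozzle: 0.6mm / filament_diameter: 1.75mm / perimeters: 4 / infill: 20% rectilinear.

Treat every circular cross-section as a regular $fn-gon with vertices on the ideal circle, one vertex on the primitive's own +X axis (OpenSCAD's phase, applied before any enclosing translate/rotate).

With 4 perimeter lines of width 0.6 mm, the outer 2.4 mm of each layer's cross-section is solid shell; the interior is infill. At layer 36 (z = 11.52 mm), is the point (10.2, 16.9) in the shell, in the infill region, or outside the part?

infill

At z = 11.52 mm: the cone is absent (z outside [0, 10.5]); the cube at (9, 3.5) is not intersected at this z (z outside [4.5, 7.5]); the cube at (2.5, 3.5) (footprint 27.5×16) is included at this height; Combining (union): only the 27.5×16 cube at (2.5, 3.5) is present, so the union is just that shape — 1 connected region; (rotated 10° about Z; rotation is an isometry so areas/perimeters/island counts are preserved). Overall, the cross-section is a single solid region. Undo the 10° rotation: the query point maps to (12.980, 14.872) in the un-rotated model frame. The nearest boundary edge runs (30.00, 19.50)→(2.50, 19.50); distance from the point to it = 4.63 mm. The point is inside the cross-section and 4.63 mm from the nearest boundary — more than the 2.4 mm shell width (4 × 0.6), so it's in the infill interior.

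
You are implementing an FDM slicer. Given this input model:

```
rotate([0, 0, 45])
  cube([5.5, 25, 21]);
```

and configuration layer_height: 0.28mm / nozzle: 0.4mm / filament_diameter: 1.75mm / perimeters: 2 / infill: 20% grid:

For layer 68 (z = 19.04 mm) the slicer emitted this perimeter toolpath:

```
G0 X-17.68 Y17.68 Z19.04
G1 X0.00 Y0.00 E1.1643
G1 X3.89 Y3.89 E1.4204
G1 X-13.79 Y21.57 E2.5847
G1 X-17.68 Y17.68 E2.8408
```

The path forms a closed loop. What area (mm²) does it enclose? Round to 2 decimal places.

Apply the shoelace formula to the sequence of (X, Y) vertices; enclosed area = 137.55 mm².

137.55 mm²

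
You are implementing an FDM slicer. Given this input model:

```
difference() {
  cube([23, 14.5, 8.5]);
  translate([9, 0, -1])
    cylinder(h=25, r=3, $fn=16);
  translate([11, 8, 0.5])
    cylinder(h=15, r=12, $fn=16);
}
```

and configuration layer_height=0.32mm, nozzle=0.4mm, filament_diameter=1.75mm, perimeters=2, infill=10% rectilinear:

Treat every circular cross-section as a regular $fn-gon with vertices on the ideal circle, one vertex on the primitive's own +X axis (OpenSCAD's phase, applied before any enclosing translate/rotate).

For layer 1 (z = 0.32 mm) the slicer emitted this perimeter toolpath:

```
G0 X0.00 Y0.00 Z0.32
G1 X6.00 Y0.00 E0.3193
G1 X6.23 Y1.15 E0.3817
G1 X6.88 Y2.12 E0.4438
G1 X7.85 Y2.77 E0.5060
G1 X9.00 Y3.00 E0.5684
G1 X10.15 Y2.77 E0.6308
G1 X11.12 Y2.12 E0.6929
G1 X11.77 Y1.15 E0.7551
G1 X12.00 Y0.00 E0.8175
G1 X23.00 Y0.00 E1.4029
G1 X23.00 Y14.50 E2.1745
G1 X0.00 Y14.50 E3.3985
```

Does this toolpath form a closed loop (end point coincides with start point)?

Start point (G0): (0.00, 0.00). End point (last G1): the path does not return to the start — open.

no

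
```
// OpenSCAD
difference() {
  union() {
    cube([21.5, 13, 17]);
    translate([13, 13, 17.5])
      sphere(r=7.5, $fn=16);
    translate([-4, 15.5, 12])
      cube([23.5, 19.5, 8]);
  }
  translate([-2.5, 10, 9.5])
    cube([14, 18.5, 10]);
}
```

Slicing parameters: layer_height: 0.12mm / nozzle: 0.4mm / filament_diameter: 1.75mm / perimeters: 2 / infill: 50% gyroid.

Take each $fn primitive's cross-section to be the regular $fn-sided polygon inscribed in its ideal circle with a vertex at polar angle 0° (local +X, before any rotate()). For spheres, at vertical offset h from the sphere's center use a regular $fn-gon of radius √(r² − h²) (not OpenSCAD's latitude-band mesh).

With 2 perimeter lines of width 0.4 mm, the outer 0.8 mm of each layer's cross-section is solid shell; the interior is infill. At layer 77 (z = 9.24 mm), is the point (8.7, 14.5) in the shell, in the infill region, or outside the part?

At z = 9.24 mm: the 21.5×13 cube contributes its full rectangle; the sphere at (13, 13) is not intersected at this z (|z−center|=8.260 > r=7.5); the cube at (-4, 15.5) does not reach this height (z outside [12, 20]); Combining (union): only the 21.5×13 cube is present, so the union is just that shape — 1 connected region; the cube at (-2.5, 10) is absent (z outside [9.5, 19.5]); Subtracting the remaining from the first: none of the subtracted shapes is present at this height, so the result so far is unchanged — 1 connected region. Overall, the cross-section is a single solid region. The nearest boundary edge runs (21.50, 13.00)→(0.00, 13.00); distance from the point to it = 1.50 mm. The point is not inside any of the regions above, so it lies outside the cross-section (1.50 mm from the nearest boundary).

outside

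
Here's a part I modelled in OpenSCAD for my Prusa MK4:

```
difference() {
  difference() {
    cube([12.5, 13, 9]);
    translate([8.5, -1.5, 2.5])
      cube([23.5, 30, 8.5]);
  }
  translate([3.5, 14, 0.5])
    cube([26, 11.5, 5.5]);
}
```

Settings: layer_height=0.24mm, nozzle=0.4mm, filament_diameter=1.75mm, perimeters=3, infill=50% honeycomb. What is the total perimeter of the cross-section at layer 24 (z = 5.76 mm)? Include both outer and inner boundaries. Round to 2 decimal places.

At z = 5.76 mm: the cube is present — its section is the full 12.5×13 rectangle (perimeter 51.00 mm); the 23.5×30 cube at (8.5, -1.5) contributes its full rectangle (perimeter 107.00 mm); Taking the first minus the rest: starting from the 12.5×13 cube, the 23.5×30 cube at (8.5, -1.5) partially overlaps it — only the 52.00 mm² overlap (of its 705.00 mm²) is removed, clipping the outline — boundary = 43.00 mm; the cube at (3.5, 14) (footprint 26×11.5) is included at this height (perimeter 75.00 mm); After the difference (first − rest): starting from that combined region, the 26×11.5 cube at (3.5, 14) misses the remaining region (no effect) — boundary = 43.00 mm. Overall, the cross-section is a single solid region. Total boundary length (outer) = 43.00 mm.

43.00 mm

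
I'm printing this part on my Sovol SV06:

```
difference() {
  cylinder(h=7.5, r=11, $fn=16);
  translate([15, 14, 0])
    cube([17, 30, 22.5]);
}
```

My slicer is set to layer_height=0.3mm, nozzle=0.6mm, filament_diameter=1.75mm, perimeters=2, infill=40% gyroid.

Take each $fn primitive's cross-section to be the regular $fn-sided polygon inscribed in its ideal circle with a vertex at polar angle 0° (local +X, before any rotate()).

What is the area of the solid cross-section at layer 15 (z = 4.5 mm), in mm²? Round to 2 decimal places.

370.44 mm²

At z = 4.5 mm: the r=11 cylinder contributes a regular 16-gon of circumradius 11 (area = (16/2)·11.000²·sin(360°/16) = 370.44 mm²); the cube at (15, 14) is present — its section is the full 17×30 rectangle (area 510.00 mm²); After the difference (first − rest): starting from the r=11 cylinder (370.44 mm²), the 17×30 cube at (15, 14) misses the remaining region (no effect) — area = 370.44 mm². Overall, the cross-section is a single solid region. Net area = 370.44 mm².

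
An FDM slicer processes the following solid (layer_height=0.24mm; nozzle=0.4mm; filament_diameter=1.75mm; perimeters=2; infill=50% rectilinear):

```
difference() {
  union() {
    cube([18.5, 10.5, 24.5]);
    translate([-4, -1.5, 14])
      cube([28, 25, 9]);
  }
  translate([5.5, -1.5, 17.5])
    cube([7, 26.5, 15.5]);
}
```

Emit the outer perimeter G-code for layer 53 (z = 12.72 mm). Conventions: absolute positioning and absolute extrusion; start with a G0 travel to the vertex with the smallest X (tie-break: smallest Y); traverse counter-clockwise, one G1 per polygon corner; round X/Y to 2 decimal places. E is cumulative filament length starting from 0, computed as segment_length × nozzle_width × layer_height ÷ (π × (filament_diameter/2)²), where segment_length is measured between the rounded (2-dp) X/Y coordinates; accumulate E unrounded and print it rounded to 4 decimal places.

G0 X0.00 Y0.00 Z12.72
G1 X18.50 Y0.00 E0.7384
G1 X18.50 Y10.50 E1.1575
G1 X0.00 Y10.50 E1.8958
G1 X0.00 Y0.00 E2.3149

At z = 12.72 mm: the cube (footprint 18.5×10.5) is included at this height; the cube at (-4, -1.5) is not intersected at this z (z outside [14, 23]); Combining (union): only the 18.5×10.5 cube is present, so the union is just that shape — 1 connected region; the cube at (5.5, -1.5) is absent (z outside [17.5, 33]); After the difference (first − rest): none of the subtracted shapes is present at this height, so the result so far is unchanged — 1 connected region. The outline is a single polygon with 4 vertices. Extrusion per mm of travel: 0.4 × 0.24 / (π × 0.875²) = 0.039912. Accumulating E over each segment gives final E = 2.3149.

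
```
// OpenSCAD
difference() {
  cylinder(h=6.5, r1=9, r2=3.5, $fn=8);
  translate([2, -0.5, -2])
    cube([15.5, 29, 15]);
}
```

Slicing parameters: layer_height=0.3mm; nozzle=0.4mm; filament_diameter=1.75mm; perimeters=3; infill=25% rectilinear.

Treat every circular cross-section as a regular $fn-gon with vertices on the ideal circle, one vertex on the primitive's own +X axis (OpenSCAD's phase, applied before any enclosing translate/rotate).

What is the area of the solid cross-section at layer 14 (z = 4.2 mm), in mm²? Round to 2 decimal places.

71.31 mm²

At z = 4.2 mm: the cone (r1=9→r2=3.5) has section circumradius 5.446 here — a regular 8-gon (area = (8/2)·5.446²·sin(360°/8) = 83.89 mm²); the 15.5×29 cube at (2, -0.5) contributes its full rectangle (area 449.50 mm²); Taking the first minus the rest: starting from the cone (83.89 mm²), the 15.5×29 cube at (2, -0.5) partially overlaps it — only the 12.58 mm² overlap (of its 449.50 mm²) is removed, clipping the outline — area = 71.31 mm². Overall, the cross-section is a single solid region. Net area = 71.31 mm².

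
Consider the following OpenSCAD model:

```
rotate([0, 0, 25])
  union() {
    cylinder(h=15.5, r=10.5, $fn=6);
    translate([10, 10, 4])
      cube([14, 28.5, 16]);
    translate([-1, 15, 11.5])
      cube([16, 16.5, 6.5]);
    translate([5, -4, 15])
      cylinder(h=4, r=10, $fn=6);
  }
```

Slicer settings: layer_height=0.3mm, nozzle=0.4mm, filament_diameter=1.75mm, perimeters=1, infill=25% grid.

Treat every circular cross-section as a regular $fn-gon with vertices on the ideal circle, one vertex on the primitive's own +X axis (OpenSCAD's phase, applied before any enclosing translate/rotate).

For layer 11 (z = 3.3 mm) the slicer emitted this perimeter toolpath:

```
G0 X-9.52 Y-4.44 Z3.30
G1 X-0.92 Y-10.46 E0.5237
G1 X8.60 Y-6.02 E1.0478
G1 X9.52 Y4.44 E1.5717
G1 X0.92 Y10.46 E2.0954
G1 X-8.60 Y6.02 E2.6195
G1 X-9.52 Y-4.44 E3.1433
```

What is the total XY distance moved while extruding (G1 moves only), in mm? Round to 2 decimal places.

Sum the Euclidean lengths of each G1 segment: total = 63.00 mm.

63.00 mm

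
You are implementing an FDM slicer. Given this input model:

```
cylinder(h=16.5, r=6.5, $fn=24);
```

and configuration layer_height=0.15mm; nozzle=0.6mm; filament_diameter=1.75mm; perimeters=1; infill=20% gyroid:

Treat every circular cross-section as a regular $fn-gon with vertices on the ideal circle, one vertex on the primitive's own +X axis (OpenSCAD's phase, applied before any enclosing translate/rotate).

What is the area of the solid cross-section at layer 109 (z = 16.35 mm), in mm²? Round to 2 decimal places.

131.22 mm²

At z = 16.35 mm: the r=6.5 cylinder gives a regular 24-gon of circumradius 6.5 (constant along its height) (area = (24/2)·6.500²·sin(360°/24) = 131.22 mm²). Overall, the cross-section is a single solid region. Net area = 131.22 mm².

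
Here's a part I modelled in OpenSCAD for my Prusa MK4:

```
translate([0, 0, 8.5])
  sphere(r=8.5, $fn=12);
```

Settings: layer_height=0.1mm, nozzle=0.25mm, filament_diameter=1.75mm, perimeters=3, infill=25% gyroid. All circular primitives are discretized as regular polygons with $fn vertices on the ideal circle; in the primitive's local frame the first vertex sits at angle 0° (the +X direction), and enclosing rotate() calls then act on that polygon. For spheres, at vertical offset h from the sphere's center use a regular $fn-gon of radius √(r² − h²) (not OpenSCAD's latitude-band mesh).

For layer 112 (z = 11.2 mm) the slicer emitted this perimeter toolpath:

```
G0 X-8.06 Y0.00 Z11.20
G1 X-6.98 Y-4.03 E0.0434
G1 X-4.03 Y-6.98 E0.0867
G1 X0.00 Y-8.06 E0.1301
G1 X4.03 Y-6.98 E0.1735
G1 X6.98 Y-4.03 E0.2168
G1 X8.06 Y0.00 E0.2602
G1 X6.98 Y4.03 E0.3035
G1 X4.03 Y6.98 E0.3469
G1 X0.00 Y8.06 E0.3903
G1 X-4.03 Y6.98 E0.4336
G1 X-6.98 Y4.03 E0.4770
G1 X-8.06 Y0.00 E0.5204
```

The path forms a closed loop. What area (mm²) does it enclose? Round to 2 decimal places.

Apply the shoelace formula to the sequence of (X, Y) vertices; enclosed area = 194.89 mm².

194.89 mm²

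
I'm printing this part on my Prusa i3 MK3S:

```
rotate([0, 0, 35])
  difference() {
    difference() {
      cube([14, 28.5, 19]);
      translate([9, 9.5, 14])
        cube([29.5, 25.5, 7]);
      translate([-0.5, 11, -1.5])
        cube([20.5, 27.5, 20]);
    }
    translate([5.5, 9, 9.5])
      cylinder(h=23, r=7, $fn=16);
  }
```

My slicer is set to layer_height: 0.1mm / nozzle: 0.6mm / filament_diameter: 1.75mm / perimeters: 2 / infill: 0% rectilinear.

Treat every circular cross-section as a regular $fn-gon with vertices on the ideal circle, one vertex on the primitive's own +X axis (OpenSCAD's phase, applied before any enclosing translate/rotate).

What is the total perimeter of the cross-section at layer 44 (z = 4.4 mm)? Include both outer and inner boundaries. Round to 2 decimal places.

At z = 4.4 mm: the cube is present — its section is the full 14×28.5 rectangle (perimeter 85.00 mm); the cube at (9, 9.5) does not reach this height (z outside [14, 21]); the cube at (-0.5, 11) is present — its section is the full 20.5×27.5 rectangle (perimeter 96.00 mm); Subtracting the remaining from the first: starting from the 14×28.5 cube, the 20.5×27.5 cube at (-0.5, 11) partially overlaps it — only the 245.00 mm² overlap (of its 563.75 mm²) is removed, clipping the outline — boundary = 50.00 mm; the cylinder at (5.5, 9) is absent (z outside [9.5, 32.5]); After the difference (first − rest): none of the subtracted shapes is present at this height, so the result so far is unchanged — boundary = 50.00 mm; (whole slice rotated 35° about Z — lengths, areas and connectivity unchanged). Overall, the cross-section is a single solid region. Total boundary length (outer) = 50.00 mm.

50.00 mm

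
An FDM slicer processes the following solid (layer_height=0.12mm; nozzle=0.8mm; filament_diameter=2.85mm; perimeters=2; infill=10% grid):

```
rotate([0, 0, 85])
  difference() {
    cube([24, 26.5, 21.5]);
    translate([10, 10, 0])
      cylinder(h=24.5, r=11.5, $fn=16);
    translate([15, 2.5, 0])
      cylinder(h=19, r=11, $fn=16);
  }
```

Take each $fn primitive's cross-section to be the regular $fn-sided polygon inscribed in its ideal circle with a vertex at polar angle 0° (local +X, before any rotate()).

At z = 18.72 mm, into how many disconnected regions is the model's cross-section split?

At z = 18.72 mm: the 24×26.5 cube contributes its full rectangle; the cylinder at (10, 10): section is a regular 16-gon, circumradius r=11.5; the r=11 cylinder at (15, 2.5) gives a regular 16-gon of circumradius 11 (constant along its height); After the difference (first − rest): starting from the 24×26.5 cube, the r=11.5 cylinder at (10, 10) partially overlaps it — only the 385.01 mm² overlap (of its 404.88 mm²) is removed, clipping the outline; the r=11 cylinder at (15, 2.5) partially overlaps it — only the 44.03 mm² overlap (of its 370.44 mm²) is removed, clipping the outline — 2 connected regions; (rotated 85° about Z; rotation is an isometry so areas/perimeters/island counts are preserved). The result has 2 disconnected regions.

2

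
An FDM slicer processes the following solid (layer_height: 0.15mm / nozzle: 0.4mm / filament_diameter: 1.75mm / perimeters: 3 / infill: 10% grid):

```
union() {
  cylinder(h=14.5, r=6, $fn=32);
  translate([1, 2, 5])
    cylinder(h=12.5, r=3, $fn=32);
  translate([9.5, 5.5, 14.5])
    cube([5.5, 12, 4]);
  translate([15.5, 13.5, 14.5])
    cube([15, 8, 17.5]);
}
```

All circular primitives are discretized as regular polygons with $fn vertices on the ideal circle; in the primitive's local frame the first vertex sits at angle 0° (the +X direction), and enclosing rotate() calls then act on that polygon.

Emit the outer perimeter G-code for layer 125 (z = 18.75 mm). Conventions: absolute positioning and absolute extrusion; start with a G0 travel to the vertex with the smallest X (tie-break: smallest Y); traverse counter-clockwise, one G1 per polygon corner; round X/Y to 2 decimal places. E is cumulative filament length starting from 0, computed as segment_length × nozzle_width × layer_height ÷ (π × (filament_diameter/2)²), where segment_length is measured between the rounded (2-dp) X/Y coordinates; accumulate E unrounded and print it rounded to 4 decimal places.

G0 X15.50 Y13.50 Z18.75
G1 X30.50 Y13.50 E0.3742
G1 X30.50 Y21.50 E0.5737
G1 X15.50 Y21.50 E0.9479
G1 X15.50 Y13.50 E1.1475

At z = 18.75 mm: the cylinder is absent (z outside [0, 14.5]); the cylinder at (1, 2) does not reach this height (z outside [5, 17.5]); the cube at (9.5, 5.5) is absent (z outside [14.5, 18.5]); the cube at (15.5, 13.5) (footprint 15×8) is included at this height; Taking the union: only the 15×8 cube at (15.5, 13.5) is present, so the union is just that shape — 1 connected region. The outline is a single polygon with 4 vertices. Extrusion per mm of travel: 0.4 × 0.15 / (π × 0.875²) = 0.024945. Accumulating E over each segment gives final E = 1.1475.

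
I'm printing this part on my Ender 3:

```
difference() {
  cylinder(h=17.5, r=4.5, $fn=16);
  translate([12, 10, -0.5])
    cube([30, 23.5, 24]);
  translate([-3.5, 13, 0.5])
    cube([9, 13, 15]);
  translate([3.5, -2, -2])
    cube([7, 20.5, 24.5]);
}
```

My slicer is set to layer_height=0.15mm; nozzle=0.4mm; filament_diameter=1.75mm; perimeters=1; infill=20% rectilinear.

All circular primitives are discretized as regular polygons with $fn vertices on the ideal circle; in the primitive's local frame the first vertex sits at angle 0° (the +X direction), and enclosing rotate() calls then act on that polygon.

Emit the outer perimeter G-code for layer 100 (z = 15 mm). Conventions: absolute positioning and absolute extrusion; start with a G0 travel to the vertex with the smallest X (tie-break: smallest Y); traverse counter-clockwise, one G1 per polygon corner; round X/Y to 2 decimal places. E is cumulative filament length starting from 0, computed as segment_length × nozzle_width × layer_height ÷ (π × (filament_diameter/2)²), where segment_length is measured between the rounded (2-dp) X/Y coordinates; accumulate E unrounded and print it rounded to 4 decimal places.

At z = 15 mm: the cylinder: section is a regular 16-gon, circumradius r=4.5; the cube at (12, 10) (footprint 30×23.5) is included at this height; the 9×13 cube at (-3.5, 13) contributes its full rectangle; the cube at (3.5, -2) is present — its section is the full 7×20.5 rectangle; Subtracting the remaining from the first: starting from the r=4.5 cylinder, the 30×23.5 cube at (12, 10) misses the remaining region (no effect); the 9×13 cube at (-3.5, 13) misses the remaining region (no effect); the 7×20.5 cube at (3.5, -2) partially overlaps it — only the 3.33 mm² overlap (of its 143.50 mm²) is removed, clipping the outline — 1 connected region. The outline is a single polygon with 16 vertices. Extrusion per mm of travel: 0.4 × 0.15 / (π × 0.875²) = 0.024945. Accumulating E over each segment gives final E = 0.7044.

G0 X-4.50 Y0.00 Z15.00
G1 X-4.16 Y-1.72 E0.0437
G1 X-3.18 Y-3.18 E0.0876
G1 X-1.72 Y-4.16 E0.1315
G1 X0.00 Y-4.50 E0.1752
G1 X1.72 Y-4.16 E0.2189
G1 X3.18 Y-3.18 E0.2628
G1 X3.97 Y-2.00 E0.2982
G1 X3.50 Y-2.00 E0.3099
G1 X3.50 Y2.71 E0.4274
G1 X3.18 Y3.18 E0.4416
G1 X1.72 Y4.16 E0.4855
G1 X0.00 Y4.50 E0.5292
G1 X-1.72 Y4.16 E0.5730
G1 X-3.18 Y3.18 E0.6168
G1 X-4.16 Y1.72 E0.6607
G1 X-4.50 Y0.00 E0.7044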